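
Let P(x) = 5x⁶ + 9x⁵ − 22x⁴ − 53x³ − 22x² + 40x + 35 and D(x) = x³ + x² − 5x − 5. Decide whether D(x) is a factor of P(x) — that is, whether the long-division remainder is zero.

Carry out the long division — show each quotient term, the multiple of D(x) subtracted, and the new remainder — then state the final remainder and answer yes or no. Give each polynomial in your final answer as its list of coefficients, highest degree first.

Step 1: lead(5x⁶ + 9x⁵ − 22x⁴ − 53x³ − 22x² + 40x + 35) ÷ lead(D) = 5x⁶ ÷ x³ = 5x³. Subtract (5x³)·D = 5x⁶ + 5x⁵ − 25x⁴ − 25x³. Remainder: 4x⁵ + 3x⁴ − 28x³ − 22x² + 40x + 35.
Step 2: lead(4x⁵ + 3x⁴ − 28x³ − 22x² + 40x + 35) ÷ lead(D) = 4x⁵ ÷ x³ = 4x². Subtract (4x²)·D = 4x⁵ + 4x⁴ − 20x³ − 20x². Remainder: −x⁴ − 8x³ − 2x² + 40x + 35.
Step 3: lead(−x⁴ − 8x³ − 2x² + 40x + 35) ÷ lead(D) = −x⁴ ÷ x³ = −x. Subtract (−x)·D = −x⁴ − x³ + 5x² + 5x. Remainder: −7x³ − 7x² + 35x + 35.
Step 4: lead(−7x³ − 7x² + 35x + 35) ÷ lead(D) = −7x³ ÷ x³ = −7. Subtract (−7)·D = −7x³ − 7x² + 35x + 35. Remainder: 0.

R = [0], so D(x) is a factor of P(x). yes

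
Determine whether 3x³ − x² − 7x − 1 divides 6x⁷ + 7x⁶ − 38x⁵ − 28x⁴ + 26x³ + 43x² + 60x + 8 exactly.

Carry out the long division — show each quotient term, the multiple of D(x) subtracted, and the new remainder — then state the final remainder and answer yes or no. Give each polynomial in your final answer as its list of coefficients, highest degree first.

Step 1: lead(6x⁷ + 7x⁶ − 38x⁵ − 28x⁴ + 26x³ + 43x² + 60x + 8) ÷ lead(D) = 6x⁷ ÷ 3x³ = 2x⁴. Subtract (2x⁴)·D = 6x⁷ − 2x⁶ − 14x⁵ − 2x⁴. Remainder: 9x⁶ − 24x⁵ − 26x⁴ + 26x³ + 43x² + 60x + 8.
Step 2: lead(9x⁶ − 24x⁵ − 26x⁴ + 26x³ + 43x² + 60x + 8) ÷ lead(D) = 9x⁶ ÷ 3x³ = 3x³. Subtract (3x³)·D = 9x⁶ − 3x⁵ − 21x⁴ − 3x³. Remainder: −21x⁵ − 5x⁴ + 29x³ + 43x² + 60x + 8.
Step 3: lead(−21x⁵ − 5x⁴ + 29x³ + 43x² + 60x + 8) ÷ lead(D) = −21x⁵ ÷ 3x³ = −7x². Subtract (−7x²)·D = −21x⁵ + 7x⁴ + 49x³ + 7x². Remainder: −12x⁴ − 20x³ + 36x² + 60x + 8.
Step 4: lead(−12x⁴ − 20x³ + 36x² + 60x + 8) ÷ lead(D) = −12x⁴ ÷ 3x³ = −4x. Subtract (−4x)·D = −12x⁴ + 4x³ + 28x² + 4x. Remainder: −24x³ + 8x² + 56x + 8.
Step 5: lead(−24x³ + 8x² + 56x + 8) ÷ lead(D) = −24x³ ÷ 3x³ = −8. Subtract (−8)·D = −24x³ + 8x² + 56x + 8. Remainder: 0.

R = [0], so D(x) is a factor of P(x). yes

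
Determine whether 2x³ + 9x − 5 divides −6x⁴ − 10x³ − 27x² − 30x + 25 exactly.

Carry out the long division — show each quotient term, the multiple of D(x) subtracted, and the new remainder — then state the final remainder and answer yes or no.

Step 1: lead(−6x⁴ − 10x³ − 27x² − 30x + 25) ÷ lead(D) = −6x⁴ ÷ 2x³ = −3x. Subtract (−3x)·D = −6x⁴ − 27x² + 15x. Remainder: −10x³ − 45x + 25.
Step 2: lead(−10x³ − 45x + 25) ÷ lead(D) = −10x³ ÷ 2x³ = −5. Subtract (−5)·D = −10x³ − 45x + 25. Remainder: 0.

R(x) = 0, so D(x) is a factor of P(x). yes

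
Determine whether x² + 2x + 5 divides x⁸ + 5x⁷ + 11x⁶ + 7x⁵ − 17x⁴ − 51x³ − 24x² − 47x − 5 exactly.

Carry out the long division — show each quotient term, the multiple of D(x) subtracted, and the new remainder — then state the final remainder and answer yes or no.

Step 1: lead(x⁸ + 5x⁷ + 11x⁶ + 7x⁵ − 17x⁴ − 51x³ − 24x² − 47x − 5) ÷ lead(D) = x⁸ ÷ x² = x⁶. Subtract (x⁶)·D = x⁸ + 2x⁷ + 5x⁶. Remainder: 3x⁷ + 6x⁶ + 7x⁵ − 17x⁴ − 51x³ − 24x² − 47x − 5.
Step 2: lead(3x⁷ + 6x⁶ + 7x⁵ − 17x⁴ − 51x³ − 24x² − 47x − 5) ÷ lead(D) = 3x⁷ ÷ x² = 3x⁵. Subtract (3x⁵)·D = 3x⁷ + 6x⁶ + 15x⁵. Remainder: −8x⁵ − 17x⁴ − 51x³ − 24x² − 47x − 5.
Step 3: lead(−8x⁵ − 17x⁴ − 51x³ − 24x² − 47x − 5) ÷ lead(D) = −8x⁵ ÷ x² = −8x³. Subtract (−8x³)·D = −8x⁵ − 16x⁴ − 40x³. Remainder: −x⁴ − 11x³ − 24x² − 47x − 5.
Step 4: lead(−x⁴ − 11x³ − 24x² − 47x − 5) ÷ lead(D) = −x⁴ ÷ x² = −x². Subtract (−x²)·D = −x⁴ − 2x³ − 5x². Remainder: −9x³ − 19x² − 47x − 5.
Step 5: lead(−9x³ − 19x² − 47x − 5) ÷ lead(D) = −9x³ ÷ x² = −9x. Subtract (−9x)·D = −9x³ − 18x² − 45x. Remainder: −x² − 2x − 5.
Step 6: lead(−x² − 2x − 5) ÷ lead(D) = −x² ÷ x² = −1. Subtract (−1)·D = −x² − 2x − 5. Remainder: 0.

R(x) = 0, so D(x) is a factor of P(x). yes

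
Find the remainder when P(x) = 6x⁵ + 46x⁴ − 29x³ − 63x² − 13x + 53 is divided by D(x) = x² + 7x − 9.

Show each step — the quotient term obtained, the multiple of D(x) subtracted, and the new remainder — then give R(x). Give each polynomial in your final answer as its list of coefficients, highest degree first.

R = [2, -1]

Step 1: lead(6x⁵ + 46x⁴ − 29x³ − 63x² − 13x + 53) ÷ lead(D) = 6x⁵ ÷ x² = 6x³. Subtract (6x³)·D = 6x⁵ + 42x⁴ − 54x³. Remainder: 4x⁴ + 25x³ − 63x² − 13x + 53.
Step 2: lead(4x⁴ + 25x³ − 63x² − 13x + 53) ÷ lead(D) = 4x⁴ ÷ x² = 4x². Subtract (4x²)·D = 4x⁴ + 28x³ − 36x². Remainder: −3x³ − 27x² − 13x + 53.
Step 3: lead(−3x³ − 27x² − 13x + 53) ÷ lead(D) = −3x³ ÷ x² = −3x. Subtract (−3x)·D = −3x³ − 21x² + 27x. Remainder: −6x² − 40x + 53.
Step 4: lead(−6x² − 40x + 53) ÷ lead(D) = −6x² ÷ x² = −6. Subtract (−6)·D = −6x² − 42x + 54. Remainder: 2x − 1.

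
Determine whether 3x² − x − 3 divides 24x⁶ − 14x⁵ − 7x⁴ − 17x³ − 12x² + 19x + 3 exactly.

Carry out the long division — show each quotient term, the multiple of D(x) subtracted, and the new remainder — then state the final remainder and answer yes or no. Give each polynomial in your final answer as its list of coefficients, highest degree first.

R = [0], so D(x) is a factor of P(x). yes

Step 1: lead(24x⁶ − 14x⁵ − 7x⁴ − 17x³ − 12x² + 19x + 3) ÷ lead(D) = 24x⁶ ÷ 3x² = 8x⁴. Subtract (8x⁴)·D = 24x⁶ − 8x⁵ − 24x⁴. Remainder: −6x⁵ + 17x⁴ − 17x³ − 12x² + 19x + 3.
Step 2: lead(−6x⁵ + 17x⁴ − 17x³ − 12x² + 19x + 3) ÷ lead(D) = −6x⁵ ÷ 3x² = −2x³. Subtract (−2x³)·D = −6x⁵ + 2x⁴ + 6x³. Remainder: 15x⁴ − 23x³ − 12x² + 19x + 3.
Step 3: lead(15x⁴ − 23x³ − 12x² + 19x + 3) ÷ lead(D) = 15x⁴ ÷ 3x² = 5x². Subtract (5x²)·D = 15x⁴ − 5x³ − 15x². Remainder: −18x³ + 3x² + 19x + 3.
Step 4: lead(−18x³ + 3x² + 19x + 3) ÷ lead(D) = −18x³ ÷ 3x² = −6x. Subtract (−6x)·D = −18x³ + 6x² + 18x. Remainder: −3x² + x + 3.
Step 5: lead(−3x² + x + 3) ÷ lead(D) = −3x² ÷ 3x² = −1. Subtract (−1)·D = −3x² + x + 3. Remainder: 0.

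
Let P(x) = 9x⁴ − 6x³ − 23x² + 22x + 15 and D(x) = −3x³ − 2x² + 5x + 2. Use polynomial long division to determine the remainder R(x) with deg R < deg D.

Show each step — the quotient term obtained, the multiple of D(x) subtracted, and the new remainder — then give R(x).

Step 1: lead(9x⁴ − 6x³ − 23x² + 22x + 15) ÷ lead(D) = 9x⁴ ÷ −3x³ = −3x. Subtract (−3x)·D = 9x⁴ + 6x³ − 15x² − 6x. Remainder: −12x³ − 8x² + 28x + 15.
Step 2: lead(−12x³ − 8x² + 28x + 15) ÷ lead(D) = −12x³ ÷ −3x³ = 4. Subtract (4)·D = −12x³ − 8x² + 20x + 8. Remainder: 8x + 7.

R(x) = 8x + 7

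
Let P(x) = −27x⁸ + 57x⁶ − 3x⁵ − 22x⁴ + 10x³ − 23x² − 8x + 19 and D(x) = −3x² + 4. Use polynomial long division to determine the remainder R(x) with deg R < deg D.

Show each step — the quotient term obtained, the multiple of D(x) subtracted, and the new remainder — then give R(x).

Step 1: lead(−27x⁸ + 57x⁶ − 3x⁵ − 22x⁴ + 10x³ − 23x² − 8x + 19) ÷ lead(D) = −27x⁸ ÷ −3x² = 9x⁶. Subtract (9x⁶)·D = −27x⁸ + 36x⁶. Remainder: 21x⁶ − 3x⁵ − 22x⁴ + 10x³ − 23x² − 8x + 19.
Step 2: lead(21x⁶ − 3x⁵ − 22x⁴ + 10x³ − 23x² − 8x + 19) ÷ lead(D) = 21x⁶ ÷ −3x² = −7x⁴. Subtract (−7x⁴)·D = 21x⁶ − 28x⁴. Remainder: −3x⁵ + 6x⁴ + 10x³ − 23x² − 8x + 19.
Step 3: lead(−3x⁵ + 6x⁴ + 10x³ − 23x² − 8x + 19) ÷ lead(D) = −3x⁵ ÷ −3x² = x³. Subtract (x³)·D = −3x⁵ + 4x³. Remainder: 6x⁴ + 6x³ − 23x² − 8x + 19.
Step 4: lead(6x⁴ + 6x³ − 23x² − 8x + 19) ÷ lead(D) = 6x⁴ ÷ −3x² = −2x². Subtract (−2x²)·D = 6x⁴ − 8x². Remainder: 6x³ − 15x² − 8x + 19.
Step 5: lead(6x³ − 15x² − 8x + 19) ÷ lead(D) = 6x³ ÷ −3x² = −2x. Subtract (−2x)·D = 6x³ − 8x. Remainder: −15x² + 19.
Step 6: lead(−15x² + 19) ÷ lead(D) = −15x² ÷ −3x² = 5. Subtract (5)·D = −15x² + 20. Remainder: −1.

R(x) = −1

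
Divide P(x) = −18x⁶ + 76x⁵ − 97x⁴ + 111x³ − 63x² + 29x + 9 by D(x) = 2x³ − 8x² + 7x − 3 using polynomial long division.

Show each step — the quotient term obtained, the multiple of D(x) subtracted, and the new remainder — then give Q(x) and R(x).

Step 1: lead(−18x⁶ + 76x⁵ − 97x⁴ + 111x³ − 63x² + 29x + 9) ÷ lead(D) = −18x⁶ ÷ 2x³ = −9x³. Subtract (−9x³)·D = −18x⁶ + 72x⁵ − 63x⁴ + 27x³. Remainder: 4x⁵ − 34x⁴ + 84x³ − 63x² + 29x + 9.
Step 2: lead(4x⁵ − 34x⁴ + 84x³ − 63x² + 29x + 9) ÷ lead(D) = 4x⁵ ÷ 2x³ = 2x². Subtract (2x²)·D = 4x⁵ − 16x⁴ + 14x³ − 6x². Remainder: −18x⁴ + 70x³ − 57x² + 29x + 9.
Step 3: lead(−18x⁴ + 70x³ − 57x² + 29x + 9) ÷ lead(D) = −18x⁴ ÷ 2x³ = −9x. Subtract (−9x)·D = −18x⁴ + 72x³ − 63x² + 27x. Remainder: −2x³ + 6x² + 2x + 9.
Step 4: lead(−2x³ + 6x² + 2x + 9) ÷ lead(D) = −2x³ ÷ 2x³ = −1. Subtract (−1)·D = −2x³ + 8x² − 7x + 3. Remainder: −2x² + 9x + 6.

Q(x) = −9x³ + 2x² − 9x − 1; R(x) = −2x² + 9x + 6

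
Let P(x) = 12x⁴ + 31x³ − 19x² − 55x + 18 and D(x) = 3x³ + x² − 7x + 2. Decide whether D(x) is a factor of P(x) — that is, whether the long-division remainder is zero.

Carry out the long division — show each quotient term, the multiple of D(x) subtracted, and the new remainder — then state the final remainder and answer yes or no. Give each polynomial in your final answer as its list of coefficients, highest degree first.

R = [0], so D(x) is a factor of P(x). yes

Step 1: lead(12x⁴ + 31x³ − 19x² − 55x + 18) ÷ lead(D) = 12x⁴ ÷ 3x³ = 4x. Subtract (4x)·D = 12x⁴ + 4x³ − 28x² + 8x. Remainder: 27x³ + 9x² − 63x + 18.
Step 2: lead(27x³ + 9x² − 63x + 18) ÷ lead(D) = 27x³ ÷ 3x³ = 9. Subtract (9)·D = 27x³ + 9x² − 63x + 18. Remainder: 0.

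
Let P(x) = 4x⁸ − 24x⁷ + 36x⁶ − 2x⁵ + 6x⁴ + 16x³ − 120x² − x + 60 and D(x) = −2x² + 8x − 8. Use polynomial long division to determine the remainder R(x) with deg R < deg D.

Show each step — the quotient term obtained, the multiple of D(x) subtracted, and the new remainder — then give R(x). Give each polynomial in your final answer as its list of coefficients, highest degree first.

R = [-1, -4]

Step 1: lead(4x⁸ − 24x⁷ + 36x⁶ − 2x⁵ + 6x⁴ + 16x³ − 120x² − x + 60) ÷ lead(D) = 4x⁸ ÷ −2x² = −2x⁶. Subtract (−2x⁶)·D = 4x⁸ − 16x⁷ + 16x⁶. Remainder: −8x⁷ + 20x⁶ − 2x⁵ + 6x⁴ + 16x³ − 120x² − x + 60.
Step 2: lead(−8x⁷ + 20x⁶ − 2x⁵ + 6x⁴ + 16x³ − 120x² − x + 60) ÷ lead(D) = −8x⁷ ÷ −2x² = 4x⁵. Subtract (4x⁵)·D = −8x⁷ + 32x⁶ − 32x⁵. Remainder: −12x⁶ + 30x⁵ + 6x⁴ + 16x³ − 120x² − x + 60.
Step 3: lead(−12x⁶ + 30x⁵ + 6x⁴ + 16x³ − 120x² − x + 60) ÷ lead(D) = −12x⁶ ÷ −2x² = 6x⁴. Subtract (6x⁴)·D = −12x⁶ + 48x⁵ − 48x⁴. Remainder: −18x⁵ + 54x⁴ + 16x³ − 120x² − x + 60.
Step 4: lead(−18x⁵ + 54x⁴ + 16x³ − 120x² − x + 60) ÷ lead(D) = −18x⁵ ÷ −2x² = 9x³. Subtract (9x³)·D = −18x⁵ + 72x⁴ − 72x³. Remainder: −18x⁴ + 88x³ − 120x² − x + 60.
Step 5: lead(−18x⁴ + 88x³ − 120x² − x + 60) ÷ lead(D) = −18x⁴ ÷ −2x² = 9x². Subtract (9x²)·D = −18x⁴ + 72x³ − 72x². Remainder: 16x³ − 48x² − x + 60.
Step 6: lead(16x³ − 48x² − x + 60) ÷ lead(D) = 16x³ ÷ −2x² = −8x. Subtract (−8x)·D = 16x³ − 64x² + 64x. Remainder: 16x² − 65x + 60.
Step 7: lead(16x² − 65x + 60) ÷ lead(D) = 16x² ÷ −2x² = −8. Subtract (−8)·D = 16x² − 64x + 64. Remainder: −x − 4.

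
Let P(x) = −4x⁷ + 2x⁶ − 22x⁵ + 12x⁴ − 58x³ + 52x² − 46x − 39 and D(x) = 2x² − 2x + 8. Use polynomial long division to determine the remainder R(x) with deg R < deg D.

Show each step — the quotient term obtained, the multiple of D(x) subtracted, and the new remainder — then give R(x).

Step 1: lead(−4x⁷ + 2x⁶ − 22x⁵ + 12x⁴ − 58x³ + 52x² − 46x − 39) ÷ lead(D) = −4x⁷ ÷ 2x² = −2x⁵. Subtract (−2x⁵)·D = −4x⁷ + 4x⁶ − 16x⁵. Remainder: −2x⁶ − 6x⁵ + 12x⁴ − 58x³ + 52x² − 46x − 39.
Step 2: lead(−2x⁶ − 6x⁵ + 12x⁴ − 58x³ + 52x² − 46x − 39) ÷ lead(D) = −2x⁶ ÷ 2x² = −x⁴. Subtract (−x⁴)·D = −2x⁶ + 2x⁵ − 8x⁴. Remainder: −8x⁵ + 20x⁴ − 58x³ + 52x² − 46x − 39.
Step 3: lead(−8x⁵ + 20x⁴ − 58x³ + 52x² − 46x − 39) ÷ lead(D) = −8x⁵ ÷ 2x² = −4x³. Subtract (−4x³)·D = −8x⁵ + 8x⁴ − 32x³. Remainder: 12x⁴ − 26x³ + 52x² − 46x − 39.
Step 4: lead(12x⁴ − 26x³ + 52x² − 46x − 39) ÷ lead(D) = 12x⁴ ÷ 2x² = 6x². Subtract (6x²)·D = 12x⁴ − 12x³ + 48x². Remainder: −14x³ + 4x² − 46x − 39.
Step 5: lead(−14x³ + 4x² − 46x − 39) ÷ lead(D) = −14x³ ÷ 2x² = −7x. Subtract (−7x)·D = −14x³ + 14x² − 56x. Remainder: −10x² + 10x − 39.
Step 6: lead(−10x² + 10x − 39) ÷ lead(D) = −10x² ÷ 2x² = −5. Subtract (−5)·D = −10x² + 10x − 40. Remainder: 1.

R(x) = 1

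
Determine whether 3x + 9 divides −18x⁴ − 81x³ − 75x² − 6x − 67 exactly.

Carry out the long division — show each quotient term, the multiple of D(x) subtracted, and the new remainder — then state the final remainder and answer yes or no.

Step 1: lead(−18x⁴ − 81x³ − 75x² − 6x − 67) ÷ lead(D) = −18x⁴ ÷ 3x = −6x³. Subtract (−6x³)·D = −18x⁴ − 54x³. Remainder: −27x³ − 75x² − 6x − 67.
Step 2: lead(−27x³ − 75x² − 6x − 67) ÷ lead(D) = −27x³ ÷ 3x = −9x². Subtract (−9x²)·D = −27x³ − 81x². Remainder: 6x² − 6x − 67.
Step 3: lead(6x² − 6x − 67) ÷ lead(D) = 6x² ÷ 3x = 2x. Subtract (2x)·D = 6x² + 18x. Remainder: −24x − 67.
Step 4: lead(−24x − 67) ÷ lead(D) = −24x ÷ 3x = −8. Subtract (−8)·D = −24x − 72. Remainder: 5.

R(x) = 5, so D(x) is not a factor of P(x). no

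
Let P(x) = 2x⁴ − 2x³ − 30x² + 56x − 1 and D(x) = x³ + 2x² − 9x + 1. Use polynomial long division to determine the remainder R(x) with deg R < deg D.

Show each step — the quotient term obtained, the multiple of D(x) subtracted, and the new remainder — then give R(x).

R(x) = 5

Step 1: lead(2x⁴ − 2x³ − 30x² + 56x − 1) ÷ lead(D) = 2x⁴ ÷ x³ = 2x. Subtract (2x)·D = 2x⁴ + 4x³ − 18x² + 2x. Remainder: −6x³ − 12x² + 54x − 1.
Step 2: lead(−6x³ − 12x² + 54x − 1) ÷ lead(D) = −6x³ ÷ x³ = −6. Subtract (−6)·D = −6x³ − 12x² + 54x − 6. Remainder: 5.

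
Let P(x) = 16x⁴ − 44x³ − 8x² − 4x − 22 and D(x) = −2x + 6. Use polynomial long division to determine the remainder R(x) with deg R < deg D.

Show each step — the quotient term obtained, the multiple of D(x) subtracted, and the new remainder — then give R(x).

R(x) = 2

Step 1: lead(16x⁴ − 44x³ − 8x² − 4x − 22) ÷ lead(D) = 16x⁴ ÷ −2x = −8x³. Subtract (−8x³)·D = 16x⁴ − 48x³. Remainder: 4x³ − 8x² − 4x − 22.
Step 2: lead(4x³ − 8x² − 4x − 22) ÷ lead(D) = 4x³ ÷ −2x = −2x². Subtract (−2x²)·D = 4x³ − 12x². Remainder: 4x² − 4x − 22.
Step 3: lead(4x² − 4x − 22) ÷ lead(D) = 4x² ÷ −2x = −2x. Subtract (−2x)·D = 4x² − 12x. Remainder: 8x − 22.
Step 4: lead(8x − 22) ÷ lead(D) = 8x ÷ −2x = −4. Subtract (−4)·D = 8x − 24. Remainder: 2.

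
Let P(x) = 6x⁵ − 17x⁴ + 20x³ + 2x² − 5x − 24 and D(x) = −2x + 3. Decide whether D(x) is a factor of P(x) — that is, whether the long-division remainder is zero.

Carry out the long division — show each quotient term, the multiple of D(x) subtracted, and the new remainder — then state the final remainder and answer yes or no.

Step 1: lead(6x⁵ − 17x⁴ + 20x³ + 2x² − 5x − 24) ÷ lead(D) = 6x⁵ ÷ −2x = −3x⁴. Subtract (−3x⁴)·D = 6x⁵ − 9x⁴. Remainder: −8x⁴ + 20x³ + 2x² − 5x − 24.
Step 2: lead(−8x⁴ + 20x³ + 2x² − 5x − 24) ÷ lead(D) = −8x⁴ ÷ −2x = 4x³. Subtract (4x³)·D = −8x⁴ + 12x³. Remainder: 8x³ + 2x² − 5x − 24.
Step 3: lead(8x³ + 2x² − 5x − 24) ÷ lead(D) = 8x³ ÷ −2x = −4x². Subtract (−4x²)·D = 8x³ − 12x². Remainder: 14x² − 5x − 24.
Step 4: lead(14x² − 5x − 24) ÷ lead(D) = 14x² ÷ −2x = −7x. Subtract (−7x)·D = 14x² − 21x. Remainder: 16x − 24.
Step 5: lead(16x − 24) ÷ lead(D) = 16x ÷ −2x = −8. Subtract (−8)·D = 16x − 24. Remainder: 0.

R(x) = 0, so D(x) is a factor of P(x). yes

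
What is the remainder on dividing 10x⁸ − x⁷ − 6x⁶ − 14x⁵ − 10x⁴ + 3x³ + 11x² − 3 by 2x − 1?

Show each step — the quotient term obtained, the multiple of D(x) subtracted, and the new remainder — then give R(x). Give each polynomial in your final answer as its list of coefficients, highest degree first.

Step 1: lead(10x⁸ − x⁷ − 6x⁶ − 14x⁵ − 10x⁴ + 3x³ + 11x² − 3) ÷ lead(D) = 10x⁸ ÷ 2x = 5x⁷. Subtract (5x⁷)·D = 10x⁸ − 5x⁷. Remainder: 4x⁷ − 6x⁶ − 14x⁵ − 10x⁴ + 3x³ + 11x² − 3.
Step 2: lead(4x⁷ − 6x⁶ − 14x⁵ − 10x⁴ + 3x³ + 11x² − 3) ÷ lead(D) = 4x⁷ ÷ 2x = 2x⁶. Subtract (2x⁶)·D = 4x⁷ − 2x⁶. Remainder: −4x⁶ − 14x⁵ − 10x⁴ + 3x³ + 11x² − 3.
Step 3: lead(−4x⁶ − 14x⁵ − 10x⁴ + 3x³ + 11x² − 3) ÷ lead(D) = −4x⁶ ÷ 2x = −2x⁵. Subtract (−2x⁵)·D = −4x⁶ + 2x⁵. Remainder: −16x⁵ − 10x⁴ + 3x³ + 11x² − 3.
Step 4: lead(−16x⁵ − 10x⁴ + 3x³ + 11x² − 3) ÷ lead(D) = −16x⁵ ÷ 2x = −8x⁴. Subtract (−8x⁴)·D = −16x⁵ + 8x⁴. Remainder: −18x⁴ + 3x³ + 11x² − 3.
Step 5: lead(−18x⁴ + 3x³ + 11x² − 3) ÷ lead(D) = −18x⁴ ÷ 2x = −9x³. Subtract (−9x³)·D = −18x⁴ + 9x³. Remainder: −6x³ + 11x² − 3.
Step 6: lead(−6x³ + 11x² − 3) ÷ lead(D) = −6x³ ÷ 2x = −3x². Subtract (−3x²)·D = −6x³ + 3x². Remainder: 8x² − 3.
Step 7: lead(8x² − 3) ÷ lead(D) = 8x² ÷ 2x = 4x. Subtract (4x)·D = 8x² − 4x. Remainder: 4x − 3.
Step 8: lead(4x − 3) ÷ lead(D) = 4x ÷ 2x = 2. Subtract (2)·D = 4x − 2. Remainder: −1.

R = [-1]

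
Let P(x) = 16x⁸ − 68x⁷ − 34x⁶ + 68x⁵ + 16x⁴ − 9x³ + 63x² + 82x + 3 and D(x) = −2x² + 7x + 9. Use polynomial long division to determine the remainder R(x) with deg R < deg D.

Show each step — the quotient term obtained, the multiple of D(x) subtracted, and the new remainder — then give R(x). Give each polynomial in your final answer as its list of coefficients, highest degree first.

Step 1: lead(16x⁸ − 68x⁷ − 34x⁶ + 68x⁵ + 16x⁴ − 9x³ + 63x² + 82x + 3) ÷ lead(D) = 16x⁸ ÷ −2x² = −8x⁶. Subtract (−8x⁶)·D = 16x⁸ − 56x⁷ − 72x⁶. Remainder: −12x⁷ + 38x⁶ + 68x⁵ + 16x⁴ − 9x³ + 63x² + 82x + 3.
Step 2: lead(−12x⁷ + 38x⁶ + 68x⁵ + 16x⁴ − 9x³ + 63x² + 82x + 3) ÷ lead(D) = −12x⁷ ÷ −2x² = 6x⁵. Subtract (6x⁵)·D = −12x⁷ + 42x⁶ + 54x⁵. Remainder: −4x⁶ + 14x⁵ + 16x⁴ − 9x³ + 63x² + 82x + 3.
Step 3: lead(−4x⁶ + 14x⁵ + 16x⁴ − 9x³ + 63x² + 82x + 3) ÷ lead(D) = −4x⁶ ÷ −2x² = 2x⁴. Subtract (2x⁴)·D = −4x⁶ + 14x⁵ + 18x⁴. Remainder: −2x⁴ − 9x³ + 63x² + 82x + 3.
Step 4: lead(−2x⁴ − 9x³ + 63x² + 82x + 3) ÷ lead(D) = −2x⁴ ÷ −2x² = x². Subtract (x²)·D = −2x⁴ + 7x³ + 9x². Remainder: −16x³ + 54x² + 82x + 3.
Step 5: lead(−16x³ + 54x² + 82x + 3) ÷ lead(D) = −16x³ ÷ −2x² = 8x. Subtract (8x)·D = −16x³ + 56x² + 72x. Remainder: −2x² + 10x + 3.
Step 6: lead(−2x² + 10x + 3) ÷ lead(D) = −2x² ÷ −2x² = 1. Subtract (1)·D = −2x² + 7x + 9. Remainder: 3x − 6.

R = [3, -6]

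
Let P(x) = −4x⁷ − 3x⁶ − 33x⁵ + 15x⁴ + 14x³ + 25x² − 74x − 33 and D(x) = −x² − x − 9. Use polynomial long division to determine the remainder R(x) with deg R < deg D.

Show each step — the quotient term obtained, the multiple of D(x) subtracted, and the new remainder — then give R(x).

Step 1: lead(−4x⁷ − 3x⁶ − 33x⁵ + 15x⁴ + 14x³ + 25x² − 74x − 33) ÷ lead(D) = −4x⁷ ÷ −x² = 4x⁵. Subtract (4x⁵)·D = −4x⁷ − 4x⁶ − 36x⁵. Remainder: x⁶ + 3x⁵ + 15x⁴ + 14x³ + 25x² − 74x − 33.
Step 2: lead(x⁶ + 3x⁵ + 15x⁴ + 14x³ + 25x² − 74x − 33) ÷ lead(D) = x⁶ ÷ −x² = −x⁴. Subtract (−x⁴)·D = x⁶ + x⁵ + 9x⁴. Remainder: 2x⁵ + 6x⁴ + 14x³ + 25x² − 74x − 33.
Step 3: lead(2x⁵ + 6x⁴ + 14x³ + 25x² − 74x − 33) ÷ lead(D) = 2x⁵ ÷ −x² = −2x³. Subtract (−2x³)·D = 2x⁵ + 2x⁴ + 18x³. Remainder: 4x⁴ − 4x³ + 25x² − 74x − 33.
Step 4: lead(4x⁴ − 4x³ + 25x² − 74x − 33) ÷ lead(D) = 4x⁴ ÷ −x² = −4x². Subtract (−4x²)·D = 4x⁴ + 4x³ + 36x². Remainder: −8x³ − 11x² − 74x − 33.
Step 5: lead(−8x³ − 11x² − 74x − 33) ÷ lead(D) = −8x³ ÷ −x² = 8x. Subtract (8x)·D = −8x³ − 8x² − 72x. Remainder: −3x² − 2x − 33.
Step 6: lead(−3x² − 2x − 33) ÷ lead(D) = −3x² ÷ −x² = 3. Subtract (3)·D = −3x² − 3x − 27. Remainder: x − 6.

R(x) = x − 6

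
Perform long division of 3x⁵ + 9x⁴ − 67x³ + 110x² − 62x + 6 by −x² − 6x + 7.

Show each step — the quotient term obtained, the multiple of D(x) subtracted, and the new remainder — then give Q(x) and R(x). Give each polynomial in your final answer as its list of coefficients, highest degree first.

Q = [-3, 9, -8, 1]; R = [-1]

Step 1: lead(3x⁵ + 9x⁴ − 67x³ + 110x² − 62x + 6) ÷ lead(D) = 3x⁵ ÷ −x² = −3x³. Subtract (−3x³)·D = 3x⁵ + 18x⁴ − 21x³. Remainder: −9x⁴ − 46x³ + 110x² − 62x + 6.
Step 2: lead(−9x⁴ − 46x³ + 110x² − 62x + 6) ÷ lead(D) = −9x⁴ ÷ −x² = 9x². Subtract (9x²)·D = −9x⁴ − 54x³ + 63x². Remainder: 8x³ + 47x² − 62x + 6.
Step 3: lead(8x³ + 47x² − 62x + 6) ÷ lead(D) = 8x³ ÷ −x² = −8x. Subtract (−8x)·D = 8x³ + 48x² − 56x. Remainder: −x² − 6x + 6.
Step 4: lead(−x² − 6x + 6) ÷ lead(D) = −x² ÷ −x² = 1. Subtract (1)·D = −x² − 6x + 7. Remainder: −1.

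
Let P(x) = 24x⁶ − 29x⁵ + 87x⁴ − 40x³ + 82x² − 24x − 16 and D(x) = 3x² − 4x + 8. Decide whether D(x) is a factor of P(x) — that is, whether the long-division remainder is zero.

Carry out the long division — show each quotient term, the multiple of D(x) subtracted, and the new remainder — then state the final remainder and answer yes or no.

R(x) = 0, so D(x) is a factor of P(x). yes

Step 1: lead(24x⁶ − 29x⁵ + 87x⁴ − 40x³ + 82x² − 24x − 16) ÷ lead(D) = 24x⁶ ÷ 3x² = 8x⁴. Subtract (8x⁴)·D = 24x⁶ − 32x⁵ + 64x⁴. Remainder: 3x⁵ + 23x⁴ − 40x³ + 82x² − 24x − 16.
Step 2: lead(3x⁵ + 23x⁴ − 40x³ + 82x² − 24x − 16) ÷ lead(D) = 3x⁵ ÷ 3x² = x³. Subtract (x³)·D = 3x⁵ − 4x⁴ + 8x³. Remainder: 27x⁴ − 48x³ + 82x² − 24x − 16.
Step 3: lead(27x⁴ − 48x³ + 82x² − 24x − 16) ÷ lead(D) = 27x⁴ ÷ 3x² = 9x². Subtract (9x²)·D = 27x⁴ − 36x³ + 72x². Remainder: −12x³ + 10x² − 24x − 16.
Step 4: lead(−12x³ + 10x² − 24x − 16) ÷ lead(D) = −12x³ ÷ 3x² = −4x. Subtract (−4x)·D = −12x³ + 16x² − 32x. Remainder: −6x² + 8x − 16.
Step 5: lead(−6x² + 8x − 16) ÷ lead(D) = −6x² ÷ 3x² = −2. Subtract (−2)·D = −6x² + 8x − 16. Remainder: 0.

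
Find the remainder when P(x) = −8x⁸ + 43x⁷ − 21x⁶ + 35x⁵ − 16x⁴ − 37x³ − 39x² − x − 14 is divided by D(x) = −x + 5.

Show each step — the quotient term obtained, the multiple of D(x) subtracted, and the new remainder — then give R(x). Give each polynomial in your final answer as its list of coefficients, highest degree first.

Step 1: lead(−8x⁸ + 43x⁷ − 21x⁶ + 35x⁵ − 16x⁴ − 37x³ − 39x² − x − 14) ÷ lead(D) = −8x⁸ ÷ −x = 8x⁷. Subtract (8x⁷)·D = −8x⁸ + 40x⁷. Remainder: 3x⁷ − 21x⁶ + 35x⁵ − 16x⁴ − 37x³ − 39x² − x − 14.
Step 2: lead(3x⁷ − 21x⁶ + 35x⁵ − 16x⁴ − 37x³ − 39x² − x − 14) ÷ lead(D) = 3x⁷ ÷ −x = −3x⁶. Subtract (−3x⁶)·D = 3x⁷ − 15x⁶. Remainder: −6x⁶ + 35x⁵ − 16x⁴ − 37x³ − 39x² − x − 14.
Step 3: lead(−6x⁶ + 35x⁵ − 16x⁴ − 37x³ − 39x² − x − 14) ÷ lead(D) = −6x⁶ ÷ −x = 6x⁵. Subtract (6x⁵)·D = −6x⁶ + 30x⁵. Remainder: 5x⁵ − 16x⁴ − 37x³ − 39x² − x − 14.
Step 4: lead(5x⁵ − 16x⁴ − 37x³ − 39x² − x − 14) ÷ lead(D) = 5x⁵ ÷ −x = −5x⁴. Subtract (−5x⁴)·D = 5x⁵ − 25x⁴. Remainder: 9x⁴ − 37x³ − 39x² − x − 14.
Step 5: lead(9x⁴ − 37x³ − 39x² − x − 14) ÷ lead(D) = 9x⁴ ÷ −x = −9x³. Subtract (−9x³)·D = 9x⁴ − 45x³. Remainder: 8x³ − 39x² − x − 14.
Step 6: lead(8x³ − 39x² − x − 14) ÷ lead(D) = 8x³ ÷ −x = −8x². Subtract (−8x²)·D = 8x³ − 40x². Remainder: x² − x − 14.
Step 7: lead(x² − x − 14) ÷ lead(D) = x² ÷ −x = −x. Subtract (−x)·D = x² − 5x. Remainder: 4x − 14.
Step 8: lead(4x − 14) ÷ lead(D) = 4x ÷ −x = −4. Subtract (−4)·D = 4x − 20. Remainder: 6.

R = [6]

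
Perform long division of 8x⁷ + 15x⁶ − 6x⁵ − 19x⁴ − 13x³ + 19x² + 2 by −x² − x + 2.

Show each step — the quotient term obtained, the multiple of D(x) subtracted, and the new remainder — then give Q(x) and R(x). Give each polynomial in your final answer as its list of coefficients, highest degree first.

Q = [-8, -7, -3, 8, -1, -2]; R = [6]

Step 1: lead(8x⁷ + 15x⁶ − 6x⁵ − 19x⁴ − 13x³ + 19x² + 2) ÷ lead(D) = 8x⁷ ÷ −x² = −8x⁵. Subtract (−8x⁵)·D = 8x⁷ + 8x⁶ − 16x⁵. Remainder: 7x⁶ + 10x⁵ − 19x⁴ − 13x³ + 19x² + 2.
Step 2: lead(7x⁶ + 10x⁵ − 19x⁴ − 13x³ + 19x² + 2) ÷ lead(D) = 7x⁶ ÷ −x² = −7x⁴. Subtract (−7x⁴)·D = 7x⁶ + 7x⁵ − 14x⁴. Remainder: 3x⁵ − 5x⁴ − 13x³ + 19x² + 2.
Step 3: lead(3x⁵ − 5x⁴ − 13x³ + 19x² + 2) ÷ lead(D) = 3x⁵ ÷ −x² = −3x³. Subtract (−3x³)·D = 3x⁵ + 3x⁴ − 6x³. Remainder: −8x⁴ − 7x³ + 19x² + 2.
Step 4: lead(−8x⁴ − 7x³ + 19x² + 2) ÷ lead(D) = −8x⁴ ÷ −x² = 8x². Subtract (8x²)·D = −8x⁴ − 8x³ + 16x². Remainder: x³ + 3x² + 2.
Step 5: lead(x³ + 3x² + 2) ÷ lead(D) = x³ ÷ −x² = −x. Subtract (−x)·D = x³ + x² − 2x. Remainder: 2x² + 2x + 2.
Step 6: lead(2x² + 2x + 2) ÷ lead(D) = 2x² ÷ −x² = −2. Subtract (−2)·D = 2x² + 2x − 4. Remainder: 6.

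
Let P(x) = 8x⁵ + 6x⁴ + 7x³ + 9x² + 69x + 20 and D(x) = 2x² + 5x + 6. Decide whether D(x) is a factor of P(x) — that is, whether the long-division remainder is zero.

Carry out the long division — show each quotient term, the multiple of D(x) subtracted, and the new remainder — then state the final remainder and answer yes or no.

R(x) = 2, so D(x) is not a factor of P(x). no

Step 1: lead(8x⁵ + 6x⁴ + 7x³ + 9x² + 69x + 20) ÷ lead(D) = 8x⁵ ÷ 2x² = 4x³. Subtract (4x³)·D = 8x⁵ + 20x⁴ + 24x³. Remainder: −14x⁴ − 17x³ + 9x² + 69x + 20.
Step 2: lead(−14x⁴ − 17x³ + 9x² + 69x + 20) ÷ lead(D) = −14x⁴ ÷ 2x² = −7x². Subtract (−7x²)·D = −14x⁴ − 35x³ − 42x². Remainder: 18x³ + 51x² + 69x + 20.
Step 3: lead(18x³ + 51x² + 69x + 20) ÷ lead(D) = 18x³ ÷ 2x² = 9x. Subtract (9x)·D = 18x³ + 45x² + 54x. Remainder: 6x² + 15x + 20.
Step 4: lead(6x² + 15x + 20) ÷ lead(D) = 6x² ÷ 2x² = 3. Subtract (3)·D = 6x² + 15x + 18. Remainder: 2.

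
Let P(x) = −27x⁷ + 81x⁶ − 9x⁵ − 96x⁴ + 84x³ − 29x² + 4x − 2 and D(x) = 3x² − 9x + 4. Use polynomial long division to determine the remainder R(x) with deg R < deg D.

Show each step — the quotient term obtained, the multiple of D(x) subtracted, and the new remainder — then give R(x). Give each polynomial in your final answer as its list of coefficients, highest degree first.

R = [-2]

Step 1: lead(−27x⁷ + 81x⁶ − 9x⁵ − 96x⁴ + 84x³ − 29x² + 4x − 2) ÷ lead(D) = −27x⁷ ÷ 3x² = −9x⁵. Subtract (−9x⁵)·D = −27x⁷ + 81x⁶ − 36x⁵. Remainder: 27x⁵ − 96x⁴ + 84x³ − 29x² + 4x − 2.
Step 2: lead(27x⁵ − 96x⁴ + 84x³ − 29x² + 4x − 2) ÷ lead(D) = 27x⁵ ÷ 3x² = 9x³. Subtract (9x³)·D = 27x⁵ − 81x⁴ + 36x³. Remainder: −15x⁴ + 48x³ − 29x² + 4x − 2.
Step 3: lead(−15x⁴ + 48x³ − 29x² + 4x − 2) ÷ lead(D) = −15x⁴ ÷ 3x² = −5x². Subtract (−5x²)·D = −15x⁴ + 45x³ − 20x². Remainder: 3x³ − 9x² + 4x − 2.
Step 4: lead(3x³ − 9x² + 4x − 2) ÷ lead(D) = 3x³ ÷ 3x² = x. Subtract (x)·D = 3x³ − 9x² + 4x. Remainder: −2.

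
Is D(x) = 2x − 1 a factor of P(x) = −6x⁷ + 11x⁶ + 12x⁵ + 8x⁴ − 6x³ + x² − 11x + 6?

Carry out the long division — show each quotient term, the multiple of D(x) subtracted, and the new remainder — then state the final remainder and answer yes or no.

R(x) = 1, so D(x) is not a factor of P(x). no

Step 1: lead(−6x⁷ + 11x⁶ + 12x⁵ + 8x⁴ − 6x³ + x² − 11x + 6) ÷ lead(D) = −6x⁷ ÷ 2x = −3x⁶. Subtract (−3x⁶)·D = −6x⁷ + 3x⁶. Remainder: 8x⁶ + 12x⁵ + 8x⁴ − 6x³ + x² − 11x + 6.
Step 2: lead(8x⁶ + 12x⁵ + 8x⁴ − 6x³ + x² − 11x + 6) ÷ lead(D) = 8x⁶ ÷ 2x = 4x⁵. Subtract (4x⁵)·D = 8x⁶ − 4x⁵. Remainder: 16x⁵ + 8x⁴ − 6x³ + x² − 11x + 6.
Step 3: lead(16x⁵ + 8x⁴ − 6x³ + x² − 11x + 6) ÷ lead(D) = 16x⁵ ÷ 2x = 8x⁴. Subtract (8x⁴)·D = 16x⁵ − 8x⁴. Remainder: 16x⁴ − 6x³ + x² − 11x + 6.
Step 4: lead(16x⁴ − 6x³ + x² − 11x + 6) ÷ lead(D) = 16x⁴ ÷ 2x = 8x³. Subtract (8x³)·D = 16x⁴ − 8x³. Remainder: 2x³ + x² − 11x + 6.
Step 5: lead(2x³ + x² − 11x + 6) ÷ lead(D) = 2x³ ÷ 2x = x². Subtract (x²)·D = 2x³ − x². Remainder: 2x² − 11x + 6.
Step 6: lead(2x² − 11x + 6) ÷ lead(D) = 2x² ÷ 2x = x. Subtract (x)·D = 2x² − x. Remainder: −10x + 6.
Step 7: lead(−10x + 6) ÷ lead(D) = −10x ÷ 2x = −5. Subtract (−5)·D = −10x + 5. Remainder: 1.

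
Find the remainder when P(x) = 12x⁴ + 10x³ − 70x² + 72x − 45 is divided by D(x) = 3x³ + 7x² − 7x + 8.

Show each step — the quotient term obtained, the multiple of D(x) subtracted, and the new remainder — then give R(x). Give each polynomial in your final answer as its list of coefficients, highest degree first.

Step 1: lead(12x⁴ + 10x³ − 70x² + 72x − 45) ÷ lead(D) = 12x⁴ ÷ 3x³ = 4x. Subtract (4x)·D = 12x⁴ + 28x³ − 28x² + 32x. Remainder: −18x³ − 42x² + 40x − 45.
Step 2: lead(−18x³ − 42x² + 40x − 45) ÷ lead(D) = −18x³ ÷ 3x³ = −6. Subtract (−6)·D = −18x³ − 42x² + 42x − 48. Remainder: −2x + 3.

R = [-2, 3]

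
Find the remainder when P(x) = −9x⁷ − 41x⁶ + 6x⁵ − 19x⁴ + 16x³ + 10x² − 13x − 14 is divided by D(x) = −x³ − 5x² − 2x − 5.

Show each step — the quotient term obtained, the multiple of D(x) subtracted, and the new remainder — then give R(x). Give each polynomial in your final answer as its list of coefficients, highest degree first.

Step 1: lead(−9x⁷ − 41x⁶ + 6x⁵ − 19x⁴ + 16x³ + 10x² − 13x − 14) ÷ lead(D) = −9x⁷ ÷ −x³ = 9x⁴. Subtract (9x⁴)·D = −9x⁷ − 45x⁶ − 18x⁵ − 45x⁴. Remainder: 4x⁶ + 24x⁵ + 26x⁴ + 16x³ + 10x² − 13x − 14.
Step 2: lead(4x⁶ + 24x⁵ + 26x⁴ + 16x³ + 10x² − 13x − 14) ÷ lead(D) = 4x⁶ ÷ −x³ = −4x³. Subtract (−4x³)·D = 4x⁶ + 20x⁵ + 8x⁴ + 20x³. Remainder: 4x⁵ + 18x⁴ − 4x³ + 10x² − 13x − 14.
Step 3: lead(4x⁵ + 18x⁴ − 4x³ + 10x² − 13x − 14) ÷ lead(D) = 4x⁵ ÷ −x³ = −4x². Subtract (−4x²)·D = 4x⁵ + 20x⁴ + 8x³ + 20x². Remainder: −2x⁴ − 12x³ − 10x² − 13x − 14.
Step 4: lead(−2x⁴ − 12x³ − 10x² − 13x − 14) ÷ lead(D) = −2x⁴ ÷ −x³ = 2x. Subtract (2x)·D = −2x⁴ − 10x³ − 4x² − 10x. Remainder: −2x³ − 6x² − 3x − 14.
Step 5: lead(−2x³ − 6x² − 3x − 14) ÷ lead(D) = −2x³ ÷ −x³ = 2. Subtract (2)·D = −2x³ − 10x² − 4x − 10. Remainder: 4x² + x − 4.

R = [4, 1, -4]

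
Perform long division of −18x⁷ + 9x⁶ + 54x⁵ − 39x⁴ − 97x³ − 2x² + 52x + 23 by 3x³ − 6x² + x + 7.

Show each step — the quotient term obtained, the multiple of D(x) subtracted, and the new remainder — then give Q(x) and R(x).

Step 1: lead(−18x⁷ + 9x⁶ + 54x⁵ − 39x⁴ − 97x³ − 2x² + 52x + 23) ÷ lead(D) = −18x⁷ ÷ 3x³ = −6x⁴. Subtract (−6x⁴)·D = −18x⁷ + 36x⁶ − 6x⁵ − 42x⁴. Remainder: −27x⁶ + 60x⁵ + 3x⁴ − 97x³ − 2x² + 52x + 23.
Step 2: lead(−27x⁶ + 60x⁵ + 3x⁴ − 97x³ − 2x² + 52x + 23) ÷ lead(D) = −27x⁶ ÷ 3x³ = −9x³. Subtract (−9x³)·D = −27x⁶ + 54x⁵ − 9x⁴ − 63x³. Remainder: 6x⁵ + 12x⁴ − 34x³ − 2x² + 52x + 23.
Step 3: lead(6x⁵ + 12x⁴ − 34x³ − 2x² + 52x + 23) ÷ lead(D) = 6x⁵ ÷ 3x³ = 2x². Subtract (2x²)·D = 6x⁵ − 12x⁴ + 2x³ + 14x². Remainder: 24x⁴ − 36x³ − 16x² + 52x + 23.
Step 4: lead(24x⁴ − 36x³ − 16x² + 52x + 23) ÷ lead(D) = 24x⁴ ÷ 3x³ = 8x. Subtract (8x)·D = 24x⁴ − 48x³ + 8x² + 56x. Remainder: 12x³ − 24x² − 4x + 23.
Step 5: lead(12x³ − 24x² − 4x + 23) ÷ lead(D) = 12x³ ÷ 3x³ = 4. Subtract (4)·D = 12x³ − 24x² + 4x + 28. Remainder: −8x − 5.

Q(x) = −6x⁴ − 9x³ + 2x² + 8x + 4; R(x) = −8x − 5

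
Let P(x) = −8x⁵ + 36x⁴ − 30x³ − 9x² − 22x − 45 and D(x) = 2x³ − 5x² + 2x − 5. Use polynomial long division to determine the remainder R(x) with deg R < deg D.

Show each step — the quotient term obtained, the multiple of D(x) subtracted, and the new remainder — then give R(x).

Step 1: lead(−8x⁵ + 36x⁴ − 30x³ − 9x² − 22x − 45) ÷ lead(D) = −8x⁵ ÷ 2x³ = −4x². Subtract (−4x²)·D = −8x⁵ + 20x⁴ − 8x³ + 20x². Remainder: 16x⁴ − 22x³ − 29x² − 22x − 45.
Step 2: lead(16x⁴ − 22x³ − 29x² − 22x − 45) ÷ lead(D) = 16x⁴ ÷ 2x³ = 8x. Subtract (8x)·D = 16x⁴ − 40x³ + 16x² − 40x. Remainder: 18x³ − 45x² + 18x − 45.
Step 3: lead(18x³ − 45x² + 18x − 45) ÷ lead(D) = 18x³ ÷ 2x³ = 9. Subtract (9)·D = 18x³ − 45x² + 18x − 45. Remainder: 0.

R(x) = 0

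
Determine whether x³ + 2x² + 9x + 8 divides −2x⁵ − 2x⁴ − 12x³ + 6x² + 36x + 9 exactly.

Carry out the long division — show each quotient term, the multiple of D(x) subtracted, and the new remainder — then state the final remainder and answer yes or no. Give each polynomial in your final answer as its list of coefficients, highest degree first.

R = [2, -7], so D(x) is not a factor of P(x). no

Step 1: lead(−2x⁵ − 2x⁴ − 12x³ + 6x² + 36x + 9) ÷ lead(D) = −2x⁵ ÷ x³ = −2x². Subtract (−2x²)·D = −2x⁵ − 4x⁴ − 18x³ − 16x². Remainder: 2x⁴ + 6x³ + 22x² + 36x + 9.
Step 2: lead(2x⁴ + 6x³ + 22x² + 36x + 9) ÷ lead(D) = 2x⁴ ÷ x³ = 2x. Subtract (2x)·D = 2x⁴ + 4x³ + 18x² + 16x. Remainder: 2x³ + 4x² + 20x + 9.
Step 3: lead(2x³ + 4x² + 20x + 9) ÷ lead(D) = 2x³ ÷ x³ = 2. Subtract (2)·D = 2x³ + 4x² + 18x + 16. Remainder: 2x − 7.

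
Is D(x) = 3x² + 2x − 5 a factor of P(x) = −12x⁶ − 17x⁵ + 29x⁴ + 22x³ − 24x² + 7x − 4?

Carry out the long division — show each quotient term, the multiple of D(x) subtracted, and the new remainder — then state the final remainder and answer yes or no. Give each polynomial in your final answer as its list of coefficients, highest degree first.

R = [1], so D(x) is not a factor of P(x). no

Step 1: lead(−12x⁶ − 17x⁵ + 29x⁴ + 22x³ − 24x² + 7x − 4) ÷ lead(D) = −12x⁶ ÷ 3x² = −4x⁴. Subtract (−4x⁴)·D = −12x⁶ − 8x⁵ + 20x⁴. Remainder: −9x⁵ + 9x⁴ + 22x³ − 24x² + 7x − 4.
Step 2: lead(−9x⁵ + 9x⁴ + 22x³ − 24x² + 7x − 4) ÷ lead(D) = −9x⁵ ÷ 3x² = −3x³. Subtract (−3x³)·D = −9x⁵ − 6x⁴ + 15x³. Remainder: 15x⁴ + 7x³ − 24x² + 7x − 4.
Step 3: lead(15x⁴ + 7x³ − 24x² + 7x − 4) ÷ lead(D) = 15x⁴ ÷ 3x² = 5x². Subtract (5x²)·D = 15x⁴ + 10x³ − 25x². Remainder: −3x³ + x² + 7x − 4.
Step 4: lead(−3x³ + x² + 7x − 4) ÷ lead(D) = −3x³ ÷ 3x² = −x. Subtract (−x)·D = −3x³ − 2x² + 5x. Remainder: 3x² + 2x − 4.
Step 5: lead(3x² + 2x − 4) ÷ lead(D) = 3x² ÷ 3x² = 1. Subtract (1)·D = 3x² + 2x − 5. Remainder: 1.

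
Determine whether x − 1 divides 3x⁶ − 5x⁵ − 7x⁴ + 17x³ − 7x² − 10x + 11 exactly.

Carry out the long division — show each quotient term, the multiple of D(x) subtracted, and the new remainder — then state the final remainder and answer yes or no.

Step 1: lead(3x⁶ − 5x⁵ − 7x⁴ + 17x³ − 7x² − 10x + 11) ÷ lead(D) = 3x⁶ ÷ x = 3x⁵. Subtract (3x⁵)·D = 3x⁶ − 3x⁵. Remainder: −2x⁵ − 7x⁴ + 17x³ − 7x² − 10x + 11.
Step 2: lead(−2x⁵ − 7x⁴ + 17x³ − 7x² − 10x + 11) ÷ lead(D) = −2x⁵ ÷ x = −2x⁴. Subtract (−2x⁴)·D = −2x⁵ + 2x⁴. Remainder: −9x⁴ + 17x³ − 7x² − 10x + 11.
Step 3: lead(−9x⁴ + 17x³ − 7x² − 10x + 11) ÷ lead(D) = −9x⁴ ÷ x = −9x³. Subtract (−9x³)·D = −9x⁴ + 9x³. Remainder: 8x³ − 7x² − 10x + 11.
Step 4: lead(8x³ − 7x² − 10x + 11) ÷ lead(D) = 8x³ ÷ x = 8x². Subtract (8x²)·D = 8x³ − 8x². Remainder: x² − 10x + 11.
Step 5: lead(x² − 10x + 11) ÷ lead(D) = x² ÷ x = x. Subtract (x)·D = x² − x. Remainder: −9x + 11.
Step 6: lead(−9x + 11) ÷ lead(D) = −9x ÷ x = −9. Subtract (−9)·D = −9x + 9. Remainder: 2.

R(x) = 2, so D(x) is not a factor of P(x). no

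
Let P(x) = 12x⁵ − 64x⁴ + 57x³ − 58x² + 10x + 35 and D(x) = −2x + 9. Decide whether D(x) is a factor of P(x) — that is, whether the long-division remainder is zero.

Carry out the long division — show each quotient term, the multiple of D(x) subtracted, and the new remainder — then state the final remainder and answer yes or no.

Step 1: lead(12x⁵ − 64x⁴ + 57x³ − 58x² + 10x + 35) ÷ lead(D) = 12x⁵ ÷ −2x = −6x⁴. Subtract (−6x⁴)·D = 12x⁵ − 54x⁴. Remainder: −10x⁴ + 57x³ − 58x² + 10x + 35.
Step 2: lead(−10x⁴ + 57x³ − 58x² + 10x + 35) ÷ lead(D) = −10x⁴ ÷ −2x = 5x³. Subtract (5x³)·D = −10x⁴ + 45x³. Remainder: 12x³ − 58x² + 10x + 35.
Step 3: lead(12x³ − 58x² + 10x + 35) ÷ lead(D) = 12x³ ÷ −2x = −6x². Subtract (−6x²)·D = 12x³ − 54x². Remainder: −4x² + 10x + 35.
Step 4: lead(−4x² + 10x + 35) ÷ lead(D) = −4x² ÷ −2x = 2x. Subtract (2x)·D = −4x² + 18x. Remainder: −8x + 35.
Step 5: lead(−8x + 35) ÷ lead(D) = −8x ÷ −2x = 4. Subtract (4)·D = −8x + 36. Remainder: −1.

R(x) = −1, so D(x) is not a factor of P(x). no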